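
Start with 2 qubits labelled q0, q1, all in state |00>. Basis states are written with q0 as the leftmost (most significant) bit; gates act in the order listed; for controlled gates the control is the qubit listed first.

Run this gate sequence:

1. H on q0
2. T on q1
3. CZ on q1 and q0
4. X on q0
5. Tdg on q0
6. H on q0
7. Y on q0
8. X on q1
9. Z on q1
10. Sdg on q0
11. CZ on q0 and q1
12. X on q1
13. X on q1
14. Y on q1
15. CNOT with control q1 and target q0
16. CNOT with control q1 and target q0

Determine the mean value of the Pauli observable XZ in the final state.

The observable XZ averages to -sqrt(2)/2.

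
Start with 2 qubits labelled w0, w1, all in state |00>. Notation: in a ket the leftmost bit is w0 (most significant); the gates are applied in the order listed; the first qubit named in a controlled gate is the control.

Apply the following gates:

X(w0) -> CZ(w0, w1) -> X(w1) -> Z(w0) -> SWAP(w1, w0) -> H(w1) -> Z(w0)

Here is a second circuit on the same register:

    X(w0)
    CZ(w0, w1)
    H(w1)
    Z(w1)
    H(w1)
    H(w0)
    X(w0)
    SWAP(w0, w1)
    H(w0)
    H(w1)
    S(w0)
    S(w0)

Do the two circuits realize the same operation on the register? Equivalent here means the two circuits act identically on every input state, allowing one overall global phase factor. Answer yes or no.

No: there is an input state on which the two circuits produce genuinely different outputs (not merely differing by a phase).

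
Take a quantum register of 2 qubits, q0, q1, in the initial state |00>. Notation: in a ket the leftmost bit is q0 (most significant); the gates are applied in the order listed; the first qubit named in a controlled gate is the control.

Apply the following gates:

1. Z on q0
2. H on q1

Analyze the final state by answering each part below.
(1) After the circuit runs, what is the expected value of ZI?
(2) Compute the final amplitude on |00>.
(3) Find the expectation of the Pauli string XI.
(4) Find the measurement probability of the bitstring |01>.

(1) The expectation value of ZI is 1.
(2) The final state's coefficient on |00> equals sqrt(2)/2.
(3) In the final state, XI has expectation 0.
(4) A full measurement returns |01> with probability 1/2.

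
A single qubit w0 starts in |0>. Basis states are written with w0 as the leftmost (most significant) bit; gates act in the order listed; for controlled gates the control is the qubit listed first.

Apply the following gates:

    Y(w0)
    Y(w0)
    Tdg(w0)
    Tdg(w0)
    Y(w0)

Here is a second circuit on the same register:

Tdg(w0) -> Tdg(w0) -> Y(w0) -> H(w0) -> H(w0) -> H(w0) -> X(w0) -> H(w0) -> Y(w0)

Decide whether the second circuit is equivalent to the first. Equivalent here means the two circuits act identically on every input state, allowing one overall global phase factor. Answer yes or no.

No: there is an input state on which the two circuits produce genuinely different outputs (not merely differing by a phase).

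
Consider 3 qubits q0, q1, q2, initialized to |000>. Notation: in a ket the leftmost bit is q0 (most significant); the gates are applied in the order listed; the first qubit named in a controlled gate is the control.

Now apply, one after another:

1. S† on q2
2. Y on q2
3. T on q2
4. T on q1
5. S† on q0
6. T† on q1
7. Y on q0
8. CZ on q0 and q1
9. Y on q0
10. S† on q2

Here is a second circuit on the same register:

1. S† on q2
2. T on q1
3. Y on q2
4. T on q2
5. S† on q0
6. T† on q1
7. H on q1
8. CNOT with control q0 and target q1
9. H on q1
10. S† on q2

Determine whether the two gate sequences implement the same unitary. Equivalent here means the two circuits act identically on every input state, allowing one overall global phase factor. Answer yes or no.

No — the two circuits implement different unitaries, even allowing a global phase.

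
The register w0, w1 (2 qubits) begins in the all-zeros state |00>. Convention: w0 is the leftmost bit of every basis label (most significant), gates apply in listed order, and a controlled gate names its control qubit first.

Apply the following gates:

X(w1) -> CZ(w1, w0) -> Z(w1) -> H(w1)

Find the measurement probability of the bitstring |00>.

A full measurement returns |00> with probability 1/2.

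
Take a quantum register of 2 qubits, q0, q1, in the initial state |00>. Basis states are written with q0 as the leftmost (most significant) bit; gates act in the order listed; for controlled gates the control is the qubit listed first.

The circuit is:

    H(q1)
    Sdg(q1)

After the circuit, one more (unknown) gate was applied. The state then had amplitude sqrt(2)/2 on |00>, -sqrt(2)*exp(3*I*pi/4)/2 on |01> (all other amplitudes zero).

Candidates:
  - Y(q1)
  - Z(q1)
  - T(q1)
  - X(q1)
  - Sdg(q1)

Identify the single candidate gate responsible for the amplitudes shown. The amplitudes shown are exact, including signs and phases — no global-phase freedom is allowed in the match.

It was T(q1) that produced the state shown.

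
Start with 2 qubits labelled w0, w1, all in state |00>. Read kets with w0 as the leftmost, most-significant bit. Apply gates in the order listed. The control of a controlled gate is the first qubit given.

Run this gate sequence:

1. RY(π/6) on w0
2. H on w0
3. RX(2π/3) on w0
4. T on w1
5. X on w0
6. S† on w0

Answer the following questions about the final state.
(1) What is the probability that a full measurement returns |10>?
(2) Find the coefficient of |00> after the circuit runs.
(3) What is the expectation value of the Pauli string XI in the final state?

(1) The probability of measuring |10> is 3/8.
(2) The final state's coefficient on |00> equals 1/4 - 3*I/4.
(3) In the final state, XI has expectation sqrt(3)/4.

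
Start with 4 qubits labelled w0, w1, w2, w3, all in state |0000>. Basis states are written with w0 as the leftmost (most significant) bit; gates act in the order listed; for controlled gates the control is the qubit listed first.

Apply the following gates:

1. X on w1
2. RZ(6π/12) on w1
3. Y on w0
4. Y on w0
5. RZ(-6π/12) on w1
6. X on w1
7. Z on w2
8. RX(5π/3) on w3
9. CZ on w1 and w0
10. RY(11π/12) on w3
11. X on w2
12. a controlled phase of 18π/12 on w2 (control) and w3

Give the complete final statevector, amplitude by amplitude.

The final amplitudes are (1 - I)*(-sqrt(3*sqrt(2) + 6) + (1 + 2*I)*sqrt(2 - sqrt(2)))/8 on |0010>, -sqrt(sqrt(2) + 2)/8 + sqrt(6 - 3*sqrt(2))/8 + I*sqrt(6 - 3*sqrt(2))/8 + 3*I*sqrt(sqrt(2) + 2)/8 on |0011>, and 0 on every other basis state. Key observation: the block from step 1 through step 6 cancels to the identity and can be dropped.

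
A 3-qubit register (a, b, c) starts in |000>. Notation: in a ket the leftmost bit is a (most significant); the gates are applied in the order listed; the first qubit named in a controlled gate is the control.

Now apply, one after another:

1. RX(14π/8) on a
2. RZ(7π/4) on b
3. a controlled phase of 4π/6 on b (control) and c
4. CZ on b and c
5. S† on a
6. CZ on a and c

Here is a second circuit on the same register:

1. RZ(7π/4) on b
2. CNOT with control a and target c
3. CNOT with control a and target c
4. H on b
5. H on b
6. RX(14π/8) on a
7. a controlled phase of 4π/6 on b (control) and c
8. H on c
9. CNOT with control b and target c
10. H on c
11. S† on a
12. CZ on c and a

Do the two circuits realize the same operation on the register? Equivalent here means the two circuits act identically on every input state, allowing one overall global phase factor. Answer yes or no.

Yes — the two circuits implement the same unitary up to a global phase.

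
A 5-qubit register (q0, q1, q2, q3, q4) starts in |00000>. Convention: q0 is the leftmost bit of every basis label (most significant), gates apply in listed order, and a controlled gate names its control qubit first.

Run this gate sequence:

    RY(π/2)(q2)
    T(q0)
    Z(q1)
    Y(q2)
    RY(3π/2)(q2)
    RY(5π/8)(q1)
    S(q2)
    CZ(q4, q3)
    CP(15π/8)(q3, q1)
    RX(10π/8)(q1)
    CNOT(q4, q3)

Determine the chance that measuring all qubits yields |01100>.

A full measurement returns |01100> with probability 1/2 - sqrt(4 - 2*sqrt(2))/8.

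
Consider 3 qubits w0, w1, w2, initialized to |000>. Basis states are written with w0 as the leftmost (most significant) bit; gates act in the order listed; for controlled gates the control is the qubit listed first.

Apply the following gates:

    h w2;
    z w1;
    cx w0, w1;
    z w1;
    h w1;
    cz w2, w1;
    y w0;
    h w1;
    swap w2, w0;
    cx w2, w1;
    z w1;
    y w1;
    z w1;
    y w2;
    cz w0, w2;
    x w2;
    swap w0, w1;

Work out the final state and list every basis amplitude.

The resulting statevector has amplitude sqrt(2)*I/2 on |001>, -sqrt(2)*I/2 on |111>, and 0 on every other basis state.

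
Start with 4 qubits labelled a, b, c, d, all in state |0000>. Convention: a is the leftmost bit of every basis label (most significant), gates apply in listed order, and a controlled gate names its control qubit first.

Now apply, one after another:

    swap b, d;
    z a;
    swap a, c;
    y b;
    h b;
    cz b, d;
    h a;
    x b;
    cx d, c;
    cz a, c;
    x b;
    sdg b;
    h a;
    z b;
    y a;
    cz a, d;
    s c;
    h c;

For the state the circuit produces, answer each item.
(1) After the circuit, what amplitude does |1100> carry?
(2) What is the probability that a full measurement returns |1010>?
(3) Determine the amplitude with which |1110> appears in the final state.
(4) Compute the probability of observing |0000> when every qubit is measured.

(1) The amplitude on |1100> is I/2.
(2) A full measurement returns |1010> with probability 1/4.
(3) |1110> carries amplitude I/2 in the final state.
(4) A full measurement returns |0000> with probability 0.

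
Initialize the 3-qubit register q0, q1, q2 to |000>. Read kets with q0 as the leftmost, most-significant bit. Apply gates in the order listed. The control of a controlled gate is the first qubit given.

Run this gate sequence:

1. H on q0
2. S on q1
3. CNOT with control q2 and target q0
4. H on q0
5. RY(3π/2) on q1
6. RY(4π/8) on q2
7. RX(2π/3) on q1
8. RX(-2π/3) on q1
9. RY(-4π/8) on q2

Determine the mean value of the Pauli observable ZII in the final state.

In the final state, ZII has expectation 1. Key observation: steps 6-9 multiply out to the identity, so the circuit reduces to the remaining gates.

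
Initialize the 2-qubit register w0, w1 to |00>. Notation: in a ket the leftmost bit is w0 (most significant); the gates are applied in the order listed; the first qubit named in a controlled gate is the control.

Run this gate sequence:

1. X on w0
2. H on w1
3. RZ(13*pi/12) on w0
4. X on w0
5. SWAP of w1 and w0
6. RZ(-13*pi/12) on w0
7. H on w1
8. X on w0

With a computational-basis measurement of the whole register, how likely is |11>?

The probability of measuring |11> is 1/4.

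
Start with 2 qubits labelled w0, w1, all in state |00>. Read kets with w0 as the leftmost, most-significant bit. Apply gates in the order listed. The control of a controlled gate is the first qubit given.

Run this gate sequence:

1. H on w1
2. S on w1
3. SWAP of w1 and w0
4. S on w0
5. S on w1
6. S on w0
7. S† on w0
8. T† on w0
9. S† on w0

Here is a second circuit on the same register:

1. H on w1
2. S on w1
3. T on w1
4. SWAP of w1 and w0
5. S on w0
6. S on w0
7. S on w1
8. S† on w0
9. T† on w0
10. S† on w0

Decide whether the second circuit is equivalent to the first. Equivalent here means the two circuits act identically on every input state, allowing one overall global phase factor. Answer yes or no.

No, they are not equivalent — no single phase factor reconciles the two unitaries.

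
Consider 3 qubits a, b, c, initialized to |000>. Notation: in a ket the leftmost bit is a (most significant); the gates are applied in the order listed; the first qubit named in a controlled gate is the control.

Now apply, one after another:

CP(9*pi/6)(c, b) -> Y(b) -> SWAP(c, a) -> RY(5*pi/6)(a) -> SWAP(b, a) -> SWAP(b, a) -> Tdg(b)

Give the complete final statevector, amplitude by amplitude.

The resulting statevector has amplitude (-sqrt(2) + sqrt(6))*exp(I*pi/4)/4 on |010>, (sqrt(2) + sqrt(6))*exp(I*pi/4)/4 on |110>, and 0 on every other basis state. Key observation: steps 5-6 multiply out to the identity, so the circuit reduces to the remaining gates.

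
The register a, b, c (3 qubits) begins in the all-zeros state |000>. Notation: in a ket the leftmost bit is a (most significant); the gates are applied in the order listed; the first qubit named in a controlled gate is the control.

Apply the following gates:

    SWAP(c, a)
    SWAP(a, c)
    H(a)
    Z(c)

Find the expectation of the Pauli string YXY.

The expectation value of YXY is 0.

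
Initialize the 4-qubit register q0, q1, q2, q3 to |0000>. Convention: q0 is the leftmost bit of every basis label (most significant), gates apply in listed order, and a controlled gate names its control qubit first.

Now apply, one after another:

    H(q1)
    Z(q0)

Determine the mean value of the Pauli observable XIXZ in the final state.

In the final state, XIXZ has expectation 0.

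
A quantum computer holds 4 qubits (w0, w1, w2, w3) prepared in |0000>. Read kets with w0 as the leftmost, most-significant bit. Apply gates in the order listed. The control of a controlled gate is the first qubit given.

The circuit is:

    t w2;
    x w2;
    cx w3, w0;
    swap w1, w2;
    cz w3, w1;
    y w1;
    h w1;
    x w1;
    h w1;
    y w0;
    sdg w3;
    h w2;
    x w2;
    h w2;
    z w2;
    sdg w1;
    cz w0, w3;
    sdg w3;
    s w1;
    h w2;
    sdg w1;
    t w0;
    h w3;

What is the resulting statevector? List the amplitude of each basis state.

The final amplitudes are exp(I*pi/4)/2 on |1000>, exp(I*pi/4)/2 on |1001>, exp(I*pi/4)/2 on |1010>, exp(I*pi/4)/2 on |1011>, and 0 on every other basis state. Key observation: the block from step 12 through step 15 cancels to the identity and can be dropped.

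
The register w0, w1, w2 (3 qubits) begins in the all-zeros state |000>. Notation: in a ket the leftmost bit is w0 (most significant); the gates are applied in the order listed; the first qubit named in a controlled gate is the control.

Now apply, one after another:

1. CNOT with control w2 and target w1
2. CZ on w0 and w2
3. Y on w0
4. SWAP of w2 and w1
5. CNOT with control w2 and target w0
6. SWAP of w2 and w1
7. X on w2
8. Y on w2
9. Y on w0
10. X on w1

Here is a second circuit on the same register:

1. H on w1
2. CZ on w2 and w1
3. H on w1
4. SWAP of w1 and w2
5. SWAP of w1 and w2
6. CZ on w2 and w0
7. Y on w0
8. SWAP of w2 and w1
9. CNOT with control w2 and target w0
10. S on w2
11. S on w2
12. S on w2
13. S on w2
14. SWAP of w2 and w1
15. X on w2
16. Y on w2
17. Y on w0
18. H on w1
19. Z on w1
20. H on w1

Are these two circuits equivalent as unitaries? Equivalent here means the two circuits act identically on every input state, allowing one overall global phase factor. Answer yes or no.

Yes, they are equivalent — the unitaries differ by at most a global phase.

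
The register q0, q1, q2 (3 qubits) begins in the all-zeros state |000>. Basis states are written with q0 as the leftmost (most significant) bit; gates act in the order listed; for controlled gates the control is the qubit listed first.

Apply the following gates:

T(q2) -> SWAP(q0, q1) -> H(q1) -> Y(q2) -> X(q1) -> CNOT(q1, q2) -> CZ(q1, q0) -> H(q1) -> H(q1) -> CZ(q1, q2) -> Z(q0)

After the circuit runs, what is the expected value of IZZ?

The expectation value of IZZ is -1.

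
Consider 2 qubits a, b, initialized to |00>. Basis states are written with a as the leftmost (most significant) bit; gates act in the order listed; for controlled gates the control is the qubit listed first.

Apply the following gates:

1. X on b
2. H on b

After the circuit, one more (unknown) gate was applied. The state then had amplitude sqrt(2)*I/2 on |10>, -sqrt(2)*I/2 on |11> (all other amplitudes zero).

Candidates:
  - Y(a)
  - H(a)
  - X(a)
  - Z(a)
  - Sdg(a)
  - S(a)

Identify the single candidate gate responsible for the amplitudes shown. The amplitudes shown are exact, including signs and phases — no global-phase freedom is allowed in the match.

The applied gate was Y(a).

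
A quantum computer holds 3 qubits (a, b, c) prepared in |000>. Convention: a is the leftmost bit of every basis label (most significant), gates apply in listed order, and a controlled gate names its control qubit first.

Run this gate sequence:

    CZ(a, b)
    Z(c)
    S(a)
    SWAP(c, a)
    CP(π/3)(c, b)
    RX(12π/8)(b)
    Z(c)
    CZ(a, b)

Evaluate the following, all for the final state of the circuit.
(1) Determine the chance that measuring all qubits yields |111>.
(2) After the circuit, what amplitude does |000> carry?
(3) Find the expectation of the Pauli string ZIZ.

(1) A full measurement returns |111> with probability 0.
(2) The amplitude on |000> is -sqrt(2)/2.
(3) In the final state, ZIZ has expectation 1.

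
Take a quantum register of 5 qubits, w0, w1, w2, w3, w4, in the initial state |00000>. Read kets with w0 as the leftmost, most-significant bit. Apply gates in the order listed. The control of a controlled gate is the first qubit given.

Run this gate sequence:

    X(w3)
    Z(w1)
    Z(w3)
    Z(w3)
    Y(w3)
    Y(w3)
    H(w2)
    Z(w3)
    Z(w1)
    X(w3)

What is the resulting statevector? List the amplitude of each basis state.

The resulting statevector has amplitude -sqrt(2)/2 on |00000>, -sqrt(2)/2 on |00100>, and 0 on every other basis state.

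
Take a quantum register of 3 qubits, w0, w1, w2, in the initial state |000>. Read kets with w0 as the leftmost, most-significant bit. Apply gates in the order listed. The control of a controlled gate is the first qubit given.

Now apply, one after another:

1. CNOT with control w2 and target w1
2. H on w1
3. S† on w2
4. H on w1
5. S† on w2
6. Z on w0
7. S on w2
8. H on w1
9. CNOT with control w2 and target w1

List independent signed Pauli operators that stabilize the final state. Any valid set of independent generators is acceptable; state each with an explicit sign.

The final state is stabilized by the group generated by +IXI, +ZII, +IIZ; other independent generating sets are equally valid.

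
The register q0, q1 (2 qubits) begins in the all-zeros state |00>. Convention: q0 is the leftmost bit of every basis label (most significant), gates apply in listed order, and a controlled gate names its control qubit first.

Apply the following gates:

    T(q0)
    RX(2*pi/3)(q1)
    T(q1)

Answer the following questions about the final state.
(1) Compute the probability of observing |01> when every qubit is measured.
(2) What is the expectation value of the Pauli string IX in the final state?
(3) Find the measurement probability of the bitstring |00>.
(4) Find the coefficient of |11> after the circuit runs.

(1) A full measurement returns |01> with probability 3/4.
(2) The observable IX averages to sqrt(6)/4.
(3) A full measurement returns |00> with probability 1/4.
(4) The final state's coefficient on |11> equals 0.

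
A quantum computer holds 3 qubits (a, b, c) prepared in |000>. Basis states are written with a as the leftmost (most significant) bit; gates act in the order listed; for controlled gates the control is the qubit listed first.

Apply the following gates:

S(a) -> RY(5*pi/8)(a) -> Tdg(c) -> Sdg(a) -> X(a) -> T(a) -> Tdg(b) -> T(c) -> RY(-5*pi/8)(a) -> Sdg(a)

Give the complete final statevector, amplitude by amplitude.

The resulting statevector has amplitude sqrt(sqrt(2) + 2)*(-I + exp(I*pi/4))/4 on |000>, sqrt(2 - sqrt(2))/4 + 1/2 + (-2 + sqrt(2 - sqrt(2)))*exp(3*I*pi/4)/4 on |100>, and 0 on every other basis state.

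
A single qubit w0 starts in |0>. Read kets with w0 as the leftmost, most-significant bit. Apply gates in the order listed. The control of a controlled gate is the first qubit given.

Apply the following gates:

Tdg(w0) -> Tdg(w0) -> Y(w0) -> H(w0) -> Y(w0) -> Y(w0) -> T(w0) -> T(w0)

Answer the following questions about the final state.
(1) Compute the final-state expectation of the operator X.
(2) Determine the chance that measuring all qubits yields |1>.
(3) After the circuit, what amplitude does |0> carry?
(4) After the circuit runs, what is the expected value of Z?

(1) The observable X averages to 0.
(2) The probability of measuring |1> is 1/2.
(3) The final state's coefficient on |0> equals sqrt(2)*I/2.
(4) The observable Z averages to 0.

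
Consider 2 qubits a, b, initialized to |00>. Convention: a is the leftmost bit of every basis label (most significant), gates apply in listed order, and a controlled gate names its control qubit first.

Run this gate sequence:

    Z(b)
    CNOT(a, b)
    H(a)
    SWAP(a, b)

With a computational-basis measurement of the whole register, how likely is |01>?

A full measurement returns |01> with probability 1/2.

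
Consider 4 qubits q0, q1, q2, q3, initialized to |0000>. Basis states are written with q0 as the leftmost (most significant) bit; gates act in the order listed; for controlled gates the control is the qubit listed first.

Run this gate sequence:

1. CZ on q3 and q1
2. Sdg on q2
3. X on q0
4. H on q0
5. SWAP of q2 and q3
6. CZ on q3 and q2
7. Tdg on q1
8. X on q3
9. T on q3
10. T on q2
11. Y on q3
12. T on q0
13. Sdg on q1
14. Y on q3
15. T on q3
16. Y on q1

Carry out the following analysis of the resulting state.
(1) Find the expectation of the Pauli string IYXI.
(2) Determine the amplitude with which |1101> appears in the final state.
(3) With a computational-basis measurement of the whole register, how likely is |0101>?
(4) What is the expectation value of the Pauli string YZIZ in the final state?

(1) The observable IYXI averages to 0.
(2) |1101> carries amplitude sqrt(2)*exp(I*pi/4)/2 in the final state.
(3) The probability of measuring |0101> is 1/2.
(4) In the final state, YZIZ has expectation -sqrt(2)/2.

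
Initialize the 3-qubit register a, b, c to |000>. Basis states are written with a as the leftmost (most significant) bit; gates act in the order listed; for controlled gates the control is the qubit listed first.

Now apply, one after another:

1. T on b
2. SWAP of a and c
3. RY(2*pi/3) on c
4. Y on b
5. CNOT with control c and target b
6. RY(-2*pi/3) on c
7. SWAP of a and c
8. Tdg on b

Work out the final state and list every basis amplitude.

The resulting statevector has amplitude 3*I/4 on |000>, 0 on |001>, exp(I*pi/4)/4 on |010>, 0 on |011>, sqrt(3)*I/4 on |100>, 0 on |101>, -sqrt(3)*exp(I*pi/4)/4 on |110>, 0 on |111>.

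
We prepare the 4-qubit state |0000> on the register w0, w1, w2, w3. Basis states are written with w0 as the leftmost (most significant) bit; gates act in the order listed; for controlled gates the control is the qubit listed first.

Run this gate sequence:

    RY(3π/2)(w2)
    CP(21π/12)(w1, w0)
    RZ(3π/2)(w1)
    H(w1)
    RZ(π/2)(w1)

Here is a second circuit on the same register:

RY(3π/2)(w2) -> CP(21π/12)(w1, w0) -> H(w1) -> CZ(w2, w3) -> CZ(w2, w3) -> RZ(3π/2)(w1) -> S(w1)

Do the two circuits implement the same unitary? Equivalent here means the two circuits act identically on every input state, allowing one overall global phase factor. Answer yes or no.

No — the two circuits implement different unitaries, even allowing a global phase.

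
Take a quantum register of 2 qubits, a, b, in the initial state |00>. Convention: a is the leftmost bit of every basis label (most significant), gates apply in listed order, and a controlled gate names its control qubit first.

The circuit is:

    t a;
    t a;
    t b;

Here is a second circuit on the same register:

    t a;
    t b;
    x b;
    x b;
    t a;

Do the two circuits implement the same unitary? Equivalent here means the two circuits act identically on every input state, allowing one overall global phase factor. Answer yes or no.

Yes, they are equivalent — the unitaries differ by at most a global phase.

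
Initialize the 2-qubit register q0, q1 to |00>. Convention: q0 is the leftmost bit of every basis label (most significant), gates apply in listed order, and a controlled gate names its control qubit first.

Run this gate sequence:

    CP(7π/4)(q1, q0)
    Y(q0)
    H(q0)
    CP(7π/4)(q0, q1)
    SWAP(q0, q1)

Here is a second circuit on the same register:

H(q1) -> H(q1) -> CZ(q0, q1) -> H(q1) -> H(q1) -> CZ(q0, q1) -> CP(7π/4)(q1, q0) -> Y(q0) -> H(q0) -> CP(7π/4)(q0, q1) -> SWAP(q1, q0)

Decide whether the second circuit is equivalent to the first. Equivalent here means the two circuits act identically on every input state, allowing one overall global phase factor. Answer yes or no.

Yes: on every input state the two circuits agree up to one overall phase factor.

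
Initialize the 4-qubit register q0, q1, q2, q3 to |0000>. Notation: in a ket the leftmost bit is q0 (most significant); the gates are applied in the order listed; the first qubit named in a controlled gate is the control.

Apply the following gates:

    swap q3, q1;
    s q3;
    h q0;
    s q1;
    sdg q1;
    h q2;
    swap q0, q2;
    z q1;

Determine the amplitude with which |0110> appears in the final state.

The amplitude on |0110> is 0. Key observation: gates 4-5 undo each other exactly, leaving only the rest of the circuit to track.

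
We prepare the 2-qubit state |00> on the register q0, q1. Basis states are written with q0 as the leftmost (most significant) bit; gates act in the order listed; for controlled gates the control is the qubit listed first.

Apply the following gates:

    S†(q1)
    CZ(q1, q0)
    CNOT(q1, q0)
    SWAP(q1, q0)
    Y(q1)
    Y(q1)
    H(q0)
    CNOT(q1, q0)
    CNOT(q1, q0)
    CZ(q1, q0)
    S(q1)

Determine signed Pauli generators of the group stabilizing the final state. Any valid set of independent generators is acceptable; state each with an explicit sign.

One valid set of independent stabilizer generators is +XI, +IZ (any independent generating set of the same group is equally correct).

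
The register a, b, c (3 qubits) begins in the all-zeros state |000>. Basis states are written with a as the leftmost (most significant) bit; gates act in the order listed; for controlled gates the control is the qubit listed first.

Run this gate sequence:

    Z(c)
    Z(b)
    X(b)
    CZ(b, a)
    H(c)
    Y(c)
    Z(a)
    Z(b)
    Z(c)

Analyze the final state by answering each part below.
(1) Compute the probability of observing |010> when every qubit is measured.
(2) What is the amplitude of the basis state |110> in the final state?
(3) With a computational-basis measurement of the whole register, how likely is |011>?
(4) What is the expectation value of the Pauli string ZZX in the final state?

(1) The probability of measuring |010> is 1/2.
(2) |110> carries amplitude 0 in the final state.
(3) Outcome |011> occurs with probability 1/2.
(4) The observable ZZX averages to -1.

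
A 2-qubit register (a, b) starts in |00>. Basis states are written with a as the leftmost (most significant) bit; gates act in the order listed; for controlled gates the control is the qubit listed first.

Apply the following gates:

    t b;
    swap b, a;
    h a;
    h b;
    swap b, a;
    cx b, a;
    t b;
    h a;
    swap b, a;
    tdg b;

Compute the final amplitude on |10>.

The amplitude on |10> is sqrt(2)*exp(I*pi/4)/2.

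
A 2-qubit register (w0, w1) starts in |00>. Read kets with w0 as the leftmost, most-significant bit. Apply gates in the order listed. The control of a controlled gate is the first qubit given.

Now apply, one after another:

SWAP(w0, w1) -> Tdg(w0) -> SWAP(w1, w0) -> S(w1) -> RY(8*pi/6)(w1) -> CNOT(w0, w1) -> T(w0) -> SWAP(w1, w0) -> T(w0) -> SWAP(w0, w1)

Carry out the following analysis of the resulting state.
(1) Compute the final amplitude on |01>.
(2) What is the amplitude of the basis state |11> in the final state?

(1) |01> carries amplitude sqrt(3)*exp(I*pi/4)/2 in the final state.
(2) The final state's coefficient on |11> equals 0.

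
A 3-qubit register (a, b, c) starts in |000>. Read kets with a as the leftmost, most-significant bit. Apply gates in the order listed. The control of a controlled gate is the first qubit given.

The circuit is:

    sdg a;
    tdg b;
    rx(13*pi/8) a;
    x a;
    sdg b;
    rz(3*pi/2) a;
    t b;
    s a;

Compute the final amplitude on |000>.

The amplitude on |000> is exp(3*I*pi/4)*sin(3*pi/16).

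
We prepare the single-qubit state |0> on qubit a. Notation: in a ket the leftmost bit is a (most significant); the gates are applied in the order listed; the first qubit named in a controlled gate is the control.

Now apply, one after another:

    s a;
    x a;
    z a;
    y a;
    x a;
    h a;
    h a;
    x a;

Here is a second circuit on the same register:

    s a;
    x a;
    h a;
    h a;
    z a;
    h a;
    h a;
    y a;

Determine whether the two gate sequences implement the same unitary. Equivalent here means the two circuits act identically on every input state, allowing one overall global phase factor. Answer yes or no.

Yes, they are equivalent — the unitaries differ by at most a global phase.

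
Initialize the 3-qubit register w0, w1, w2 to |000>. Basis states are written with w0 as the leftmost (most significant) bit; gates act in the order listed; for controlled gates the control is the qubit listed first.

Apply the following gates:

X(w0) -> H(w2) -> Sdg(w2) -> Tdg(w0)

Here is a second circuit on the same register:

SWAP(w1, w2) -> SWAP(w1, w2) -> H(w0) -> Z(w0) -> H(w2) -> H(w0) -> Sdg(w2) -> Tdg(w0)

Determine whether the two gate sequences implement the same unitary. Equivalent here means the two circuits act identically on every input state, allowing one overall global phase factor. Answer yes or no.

Yes — the two circuits implement the same unitary up to a global phase.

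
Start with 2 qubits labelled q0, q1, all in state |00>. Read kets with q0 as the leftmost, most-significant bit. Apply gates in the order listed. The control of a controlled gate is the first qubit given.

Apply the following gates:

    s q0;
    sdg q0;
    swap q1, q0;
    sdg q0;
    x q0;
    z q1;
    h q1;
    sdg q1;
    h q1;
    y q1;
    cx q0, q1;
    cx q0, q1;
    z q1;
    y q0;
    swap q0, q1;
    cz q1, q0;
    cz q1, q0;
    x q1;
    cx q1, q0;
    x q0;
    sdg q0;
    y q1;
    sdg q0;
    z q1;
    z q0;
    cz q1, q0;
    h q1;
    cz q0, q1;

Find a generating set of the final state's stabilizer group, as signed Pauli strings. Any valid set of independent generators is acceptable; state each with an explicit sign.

The stabilizer group can be generated by -YZ, +ZX, among other valid generating sets.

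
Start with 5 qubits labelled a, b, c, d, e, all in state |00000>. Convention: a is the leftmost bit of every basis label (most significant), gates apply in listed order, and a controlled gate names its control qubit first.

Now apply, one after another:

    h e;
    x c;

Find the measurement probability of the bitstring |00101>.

The probability of measuring |00101> is 1/2.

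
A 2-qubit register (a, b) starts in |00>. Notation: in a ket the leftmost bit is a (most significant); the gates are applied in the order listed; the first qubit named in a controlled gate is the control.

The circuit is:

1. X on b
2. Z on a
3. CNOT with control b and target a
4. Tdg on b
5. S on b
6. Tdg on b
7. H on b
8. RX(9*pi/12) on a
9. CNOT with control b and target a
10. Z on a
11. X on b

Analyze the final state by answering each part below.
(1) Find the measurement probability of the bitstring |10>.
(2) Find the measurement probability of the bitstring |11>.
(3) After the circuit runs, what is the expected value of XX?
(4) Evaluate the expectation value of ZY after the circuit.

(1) A full measurement returns |10> with probability sqrt(2)/8 + 1/4.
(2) A full measurement returns |11> with probability 1/4 - sqrt(2)/8.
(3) In the final state, XX has expectation 1.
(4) In the final state, ZY has expectation sqrt(2)/2.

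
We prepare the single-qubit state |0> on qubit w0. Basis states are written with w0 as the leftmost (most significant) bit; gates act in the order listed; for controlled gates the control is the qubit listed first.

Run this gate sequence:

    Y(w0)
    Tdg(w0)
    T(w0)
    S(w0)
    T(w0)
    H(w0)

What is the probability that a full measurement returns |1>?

The probability of measuring |1> is 1/2.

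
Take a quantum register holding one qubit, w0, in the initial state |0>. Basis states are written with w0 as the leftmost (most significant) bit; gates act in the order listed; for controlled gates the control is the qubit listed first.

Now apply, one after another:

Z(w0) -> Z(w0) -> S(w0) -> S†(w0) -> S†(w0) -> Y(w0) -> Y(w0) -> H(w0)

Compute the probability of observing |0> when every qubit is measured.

The probability of measuring |0> is 1/2.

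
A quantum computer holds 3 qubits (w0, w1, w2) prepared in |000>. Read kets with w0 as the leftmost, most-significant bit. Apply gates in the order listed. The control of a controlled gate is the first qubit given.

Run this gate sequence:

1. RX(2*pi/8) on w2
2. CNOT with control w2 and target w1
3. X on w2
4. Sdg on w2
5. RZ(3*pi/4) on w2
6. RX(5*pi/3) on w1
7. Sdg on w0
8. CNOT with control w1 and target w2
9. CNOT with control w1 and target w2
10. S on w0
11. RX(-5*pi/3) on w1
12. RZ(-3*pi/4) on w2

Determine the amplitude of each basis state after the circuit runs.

The resulting statevector has amplitude -I*sqrt(sqrt(2) + 2)/2 on |001>, -I*sqrt(2 - sqrt(2))/2 on |010>, and 0 on every other basis state. Key observation: gates 5-12 undo each other exactly, leaving only the rest of the circuit to track.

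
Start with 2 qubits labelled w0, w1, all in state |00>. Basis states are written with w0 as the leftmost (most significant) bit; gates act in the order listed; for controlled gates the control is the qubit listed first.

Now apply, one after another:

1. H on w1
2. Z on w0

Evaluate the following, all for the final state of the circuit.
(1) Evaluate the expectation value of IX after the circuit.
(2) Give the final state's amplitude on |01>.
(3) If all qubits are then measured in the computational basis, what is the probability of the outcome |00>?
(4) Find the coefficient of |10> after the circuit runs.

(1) The observable IX averages to 1.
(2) The final state's coefficient on |01> equals sqrt(2)/2.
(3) A full measurement returns |00> with probability 1/2.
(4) The final state's coefficient on |10> equals 0.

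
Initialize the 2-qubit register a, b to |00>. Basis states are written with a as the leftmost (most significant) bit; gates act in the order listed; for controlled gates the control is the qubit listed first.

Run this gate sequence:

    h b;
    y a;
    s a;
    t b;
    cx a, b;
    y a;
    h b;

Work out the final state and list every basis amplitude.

After the circuit, the state carries amplitude exp(3*I*pi/4)/2 + I/2 on |00>, -I/2 + exp(3*I*pi/4)/2 on |01>, 0 on |10>, 0 on |11>.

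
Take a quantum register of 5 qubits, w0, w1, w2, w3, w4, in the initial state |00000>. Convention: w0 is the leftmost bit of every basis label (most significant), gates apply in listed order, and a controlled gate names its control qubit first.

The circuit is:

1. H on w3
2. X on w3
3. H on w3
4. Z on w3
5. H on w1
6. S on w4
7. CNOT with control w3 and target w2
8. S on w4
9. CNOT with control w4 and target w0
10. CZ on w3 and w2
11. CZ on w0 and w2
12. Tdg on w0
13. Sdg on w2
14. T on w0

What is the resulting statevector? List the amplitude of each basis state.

After the circuit, the state carries amplitude sqrt(2)/2 on |00000>, sqrt(2)/2 on |01000>, and 0 on every other basis state.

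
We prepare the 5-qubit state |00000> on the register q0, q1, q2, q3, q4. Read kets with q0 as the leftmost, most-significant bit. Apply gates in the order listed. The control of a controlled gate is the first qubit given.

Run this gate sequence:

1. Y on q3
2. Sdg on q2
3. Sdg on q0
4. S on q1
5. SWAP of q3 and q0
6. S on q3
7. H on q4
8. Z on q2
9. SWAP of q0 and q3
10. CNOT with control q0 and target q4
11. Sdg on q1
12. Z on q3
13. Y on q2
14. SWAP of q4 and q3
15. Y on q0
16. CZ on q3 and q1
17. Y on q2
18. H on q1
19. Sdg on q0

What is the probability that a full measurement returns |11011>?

The probability of measuring |11011> is 1/4.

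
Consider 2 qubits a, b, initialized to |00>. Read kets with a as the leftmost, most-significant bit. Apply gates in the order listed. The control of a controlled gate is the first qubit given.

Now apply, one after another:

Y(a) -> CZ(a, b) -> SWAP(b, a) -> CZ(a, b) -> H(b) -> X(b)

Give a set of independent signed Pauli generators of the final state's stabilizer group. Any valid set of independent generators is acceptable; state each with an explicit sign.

The final state is stabilized by the group generated by -IX, +ZI; other independent generating sets are equally valid.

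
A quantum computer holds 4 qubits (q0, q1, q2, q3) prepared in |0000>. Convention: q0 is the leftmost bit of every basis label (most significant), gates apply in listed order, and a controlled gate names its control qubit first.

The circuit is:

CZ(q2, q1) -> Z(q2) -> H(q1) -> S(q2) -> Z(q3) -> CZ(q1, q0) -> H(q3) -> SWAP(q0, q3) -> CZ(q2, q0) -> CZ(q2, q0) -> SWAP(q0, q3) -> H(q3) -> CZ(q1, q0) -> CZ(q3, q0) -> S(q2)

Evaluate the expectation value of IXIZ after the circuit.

The observable IXIZ averages to 1. Key observation: the block from step 6 through step 13 cancels to the identity and can be dropped.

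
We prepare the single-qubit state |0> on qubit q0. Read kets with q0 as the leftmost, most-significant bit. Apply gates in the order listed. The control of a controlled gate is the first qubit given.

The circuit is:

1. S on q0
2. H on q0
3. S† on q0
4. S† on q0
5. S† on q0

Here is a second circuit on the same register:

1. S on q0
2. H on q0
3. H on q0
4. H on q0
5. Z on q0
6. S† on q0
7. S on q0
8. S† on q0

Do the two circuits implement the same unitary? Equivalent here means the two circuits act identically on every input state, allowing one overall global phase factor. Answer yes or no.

Yes — the two circuits implement the same unitary up to a global phase.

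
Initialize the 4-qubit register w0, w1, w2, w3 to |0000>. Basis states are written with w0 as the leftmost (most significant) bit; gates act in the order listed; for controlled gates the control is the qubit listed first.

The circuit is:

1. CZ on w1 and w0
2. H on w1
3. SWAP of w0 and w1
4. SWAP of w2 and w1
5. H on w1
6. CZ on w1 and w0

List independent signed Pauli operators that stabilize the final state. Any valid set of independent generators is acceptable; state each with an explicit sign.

The stabilizer group can be generated by +XZII, +ZXII, +IIZI, +IIIZ, among other valid generating sets.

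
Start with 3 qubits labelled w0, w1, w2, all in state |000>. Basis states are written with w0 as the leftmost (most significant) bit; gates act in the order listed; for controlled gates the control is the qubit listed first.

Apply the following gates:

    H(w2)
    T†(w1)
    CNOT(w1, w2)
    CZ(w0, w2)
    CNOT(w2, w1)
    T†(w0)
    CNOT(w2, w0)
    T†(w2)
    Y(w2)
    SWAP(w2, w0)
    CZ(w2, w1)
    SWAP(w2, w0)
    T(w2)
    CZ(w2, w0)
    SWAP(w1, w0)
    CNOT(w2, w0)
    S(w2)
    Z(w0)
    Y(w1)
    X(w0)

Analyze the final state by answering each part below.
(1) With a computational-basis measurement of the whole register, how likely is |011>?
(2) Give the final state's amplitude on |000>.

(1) Outcome |011> occurs with probability 1/2.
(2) |000> carries amplitude sqrt(2)*exp(3*I*pi/4)/2 in the final state.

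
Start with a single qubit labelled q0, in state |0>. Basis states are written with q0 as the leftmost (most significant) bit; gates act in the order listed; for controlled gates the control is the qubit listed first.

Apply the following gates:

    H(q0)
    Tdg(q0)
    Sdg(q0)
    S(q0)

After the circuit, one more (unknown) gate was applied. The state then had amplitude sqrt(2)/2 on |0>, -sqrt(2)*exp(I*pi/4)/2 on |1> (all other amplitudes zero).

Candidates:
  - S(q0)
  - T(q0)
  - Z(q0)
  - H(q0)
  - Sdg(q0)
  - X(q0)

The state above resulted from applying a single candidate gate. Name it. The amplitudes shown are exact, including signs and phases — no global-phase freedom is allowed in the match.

The applied gate was Sdg(q0).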